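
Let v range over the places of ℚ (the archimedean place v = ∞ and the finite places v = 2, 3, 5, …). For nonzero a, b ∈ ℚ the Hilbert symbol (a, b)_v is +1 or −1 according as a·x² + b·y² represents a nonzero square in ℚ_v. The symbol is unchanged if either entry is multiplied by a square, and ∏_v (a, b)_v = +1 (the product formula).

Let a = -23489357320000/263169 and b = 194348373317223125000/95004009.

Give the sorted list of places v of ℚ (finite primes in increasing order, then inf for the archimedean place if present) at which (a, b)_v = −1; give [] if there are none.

Mod squares: a ≡ -13, b ≡ 770. Check v ∈ {∞, 2, 3, 5, 7, 11, 13, 19, 23, 47}.
v=7: a=7^0·(≡4), b=7^1·(≡5) mod 7; (4|7)=+1, (5|7)=-1; (−1)^{0·1·3}·(+1)^1·(-1)^0 = +1.
v=23: a=23^0·(≡20), b=23^2·(≡10) mod 23; (20|23)=-1, (10|23)=-1; (−1)^{0·2·11}·(-1)^2·(-1)^0 = +1.
v=5: a=5^4·(≡2), b=5^7·(≡4) mod 5; (2|5)=-1, (4|5)=+1; (−1)^{4·7·2}·(-1)^7·(+1)^4 = -1.
v=11: a=11^2·(≡4), b=11^3·(≡3) mod 11; (4|11)=+1, (3|11)=+1; (−1)^{2·3·5}·(+1)^3·(+1)^2 = +1.
v=∞: -13 < 0 and 770 > 0  ⇒  (a,b)_∞ = +1.
v=3: a=3^-6·(≡2), b=3^-6·(≡2) mod 3; (2|3)=-1, (2|3)=-1; (−1)^{-6·-6·1}·(-1)^-6·(-1)^-6 = +1.
v=13: a=13^3·(≡10), b=13^4·(≡9) mod 13; (10|13)=+1, (9|13)=+1; (−1)^{3·4·6}·(+1)^4·(+1)^3 = +1.
v=2: v_2(a)=6, v_2(b)=3; units ≡ 3, 1 (mod 8); ε·ε+αω+βω = 1·0+6·0+3·1 ≡ 1  ⇒  (a,b)_2 = -1.
v=47: a=47^2·(≡2), b=47^2·(≡21) mod 47; (2|47)=+1, (21|47)=+1; (−1)^{2·2·23}·(+1)^2·(+1)^2 = +1.
v=19: a=19^-2·(≡4), b=19^-4·(≡15) mod 19; (4|19)=+1, (15|19)=-1; (−1)^{-2·-4·9}·(+1)^-4·(-1)^-2 = +1.
|Ram(-13, 770)| = 2, even; anisotropic at {2, 5}.

[2, 5]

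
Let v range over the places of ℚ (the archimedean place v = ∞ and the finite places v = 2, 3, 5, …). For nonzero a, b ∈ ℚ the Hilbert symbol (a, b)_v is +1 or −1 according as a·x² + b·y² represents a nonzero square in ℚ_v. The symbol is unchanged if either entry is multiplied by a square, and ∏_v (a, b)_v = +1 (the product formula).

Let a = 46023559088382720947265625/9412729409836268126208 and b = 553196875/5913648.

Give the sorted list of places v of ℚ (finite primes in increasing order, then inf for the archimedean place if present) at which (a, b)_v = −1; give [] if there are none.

[3, 19]

Mod squares: a ≡ 1155, b ≡ 21945. Check v ∈ {∞, 2, 3, 5, 7, 11, 13, 19, 37}.
v=7: a=7^3·(≡1), b=7^1·(≡6) mod 7; (1|7)=+1, (6|7)=-1; (−1)^{3·1·3}·(+1)^1·(-1)^3 = +1.
v=37: a=37^-2·(≡22), b=37^0·(≡12) mod 37; (22|37)=-1, (12|37)=+1; (−1)^{-2·0·18}·(-1)^0·(+1)^-2 = +1.
v=3: a=3^-15·(≡1), b=3^-7·(≡1) mod 3; (1|3)=+1, (1|3)=+1; (−1)^{-15·-7·1}·(+1)^-7·(+1)^-15 = -1.
v=∞: 1155 > 0 and 21945 > 0  ⇒  (a,b)_∞ = +1.
v=2: v_2(a)=-24, v_2(b)=-4; units ≡ 3, 1 (mod 8); ε·ε+αω+βω = 1·0+-24·0+-4·1 ≡ 0  ⇒  (a,b)_2 = +1.
v=11: a=11^7·(≡2), b=11^3·(≡3) mod 11; (2|11)=-1, (3|11)=+1; (−1)^{7·3·5}·(-1)^3·(+1)^7 = +1.
v=19: a=19^2·(≡13), b=19^1·(≡10) mod 19; (13|19)=-1, (10|19)=-1; (−1)^{2·1·9}·(-1)^1·(-1)^2 = -1.
v=5: a=5^19·(≡1), b=5^5·(≡1) mod 5; (1|5)=+1, (1|5)=+1; (−1)^{19·5·2}·(+1)^5·(+1)^19 = +1.
v=13: a=13^-4·(≡5), b=13^-2·(≡4) mod 13; (5|13)=-1, (4|13)=+1; (−1)^{-4·-2·6}·(-1)^-2·(+1)^-4 = +1.
(1155, 21945 / ℚ) ramifies at {3, 19}: a division algebra.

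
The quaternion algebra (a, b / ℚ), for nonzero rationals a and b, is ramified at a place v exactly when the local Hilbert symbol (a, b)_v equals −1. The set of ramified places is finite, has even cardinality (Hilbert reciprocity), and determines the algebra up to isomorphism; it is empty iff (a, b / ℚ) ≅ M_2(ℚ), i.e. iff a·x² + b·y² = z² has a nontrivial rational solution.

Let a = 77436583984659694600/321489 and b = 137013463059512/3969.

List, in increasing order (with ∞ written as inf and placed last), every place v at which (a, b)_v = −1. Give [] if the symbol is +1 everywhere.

[13, 31, 37, 47]

Mod squares: a ≡ 685906, b ≡ 67022. Check v ∈ {∞, 2, 3, 5, 7, 13, 23, 31, 37, 47}.
v=7: a=7^-2·(≡4), b=7^-2·(≡1) mod 7; (4|7)=+1, (1|7)=+1; (−1)^{-2·-2·3}·(+1)^-2·(+1)^-2 = +1.
v=5: a=5^2·(≡1), b=5^0·(≡3) mod 5; (1|5)=+1, (3|5)=-1; (−1)^{2·0·2}·(+1)^0·(-1)^2 = +1.
v=13: a=13^3·(≡11), b=13^2·(≡11) mod 13; (11|13)=-1, (11|13)=-1; (−1)^{3·2·6}·(-1)^2·(-1)^3 = -1.
v=2: v_2(a)=3, v_2(b)=3; units ≡ 1, 7 (mod 8); ε·ε+αω+βω = 0·1+3·0+3·0 ≡ 0  ⇒  (a,b)_2 = +1.
v=37: a=37^3·(≡4), b=37^2·(≡20) mod 37; (4|37)=+1, (20|37)=-1; (−1)^{3·2·18}·(+1)^2·(-1)^3 = -1.
v=47: a=47^4·(≡19), b=47^3·(≡42) mod 47; (19|47)=-1, (42|47)=+1; (−1)^{4·3·23}·(-1)^3·(+1)^4 = -1.
v=3: a=3^-8·(≡1), b=3^-4·(≡2) mod 3; (1|3)=+1, (2|3)=-1; (−1)^{-8·-4·1}·(+1)^-4·(-1)^-8 = +1.
v=31: a=31^1·(≡23), b=31^1·(≡29) mod 31; (23|31)=-1, (29|31)=-1; (−1)^{1·1·15}·(-1)^1·(-1)^1 = -1.
v=∞: 685906 > 0 and 67022 > 0  ⇒  (a,b)_∞ = +1.
v=23: a=23^1·(≡7), b=23^1·(≡2) mod 23; (7|23)=-1, (2|23)=+1; (−1)^{1·1·11}·(-1)^1·(+1)^1 = +1.
(685906, 67022 / ℚ) ramifies at {13, 31, 37, 47}: a division algebra.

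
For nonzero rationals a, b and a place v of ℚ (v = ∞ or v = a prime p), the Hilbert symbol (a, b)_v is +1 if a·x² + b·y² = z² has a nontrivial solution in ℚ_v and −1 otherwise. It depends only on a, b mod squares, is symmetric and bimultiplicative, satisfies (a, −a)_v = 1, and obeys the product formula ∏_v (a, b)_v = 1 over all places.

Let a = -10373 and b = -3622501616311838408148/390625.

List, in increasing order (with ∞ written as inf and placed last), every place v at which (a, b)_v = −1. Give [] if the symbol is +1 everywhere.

(a, b) ≡ (-10373, -933317) mod (ℚ^×)²; places V = {2, 3, 5, 7, 11, 13, 17, 23, 31, 41, ∞}.
(a,b)_41: α=1, u≡34; β=2, v≡19 (mod 41); (34|41)=-1, (19|41)=-1; sign (−1)^0·-1^2·-1^1 = -1.
(a,b)_13: α=0, u≡1; β=2, v≡11 (mod 13); (1|13)=+1, (11|13)=-1; sign (−1)^0·+1^2·-1^0 = +1.
(a,b)_5: α=0, u≡2; β=-8, v≡2 (mod 5); (2|5)=-1, (2|5)=-1; sign (−1)^0·-1^-8·-1^0 = +1.
(a,b)_11: α=1, u≡3; β=5, v≡10 (mod 11); (3|11)=+1, (10|11)=-1; sign (−1)^1·+1^5·-1^1 = +1.
(a,b)_7: α=0, u≡1; β=3, v≡6 (mod 7); (1|7)=+1, (6|7)=-1; sign (−1)^0·+1^3·-1^0 = +1.
(a,b)_∞: sgn(-10373)=−, sgn(-933317)=−, so -1.
(a,b)_23: α=1, u≡9; β=3, v≡16 (mod 23); (9|23)=+1, (16|23)=+1; sign (−1)^1·+1^3·+1^1 = -1.
(a,b)_2: α=0, β=2; u≡3, v≡3 (mod 8); ε(u)ε(v)=1·1, αω(v)=0·1, βω(u)=2·1; sum ≡ 1  ⇒  -1.
(a,b)_31: α=0, u≡12; β=1, v≡9 (mod 31); (12|31)=-1, (9|31)=+1; sign (−1)^0·-1^1·+1^0 = -1.
(a,b)_3: α=0, u≡1; β=2, v≡1 (mod 3); (1|3)=+1, (1|3)=+1; sign (−1)^0·+1^2·+1^0 = +1.
(a,b)_17: α=0, u≡14; β=1, v≡15 (mod 17); (14|17)=-1, (15|17)=+1; sign (−1)^0·-1^1·+1^0 = -1.
(-10373, -933317 / ℚ) ramifies at {2, 17, 23, 31, 41, ∞}: a division algebra.

[2, 17, 23, 31, 41, inf]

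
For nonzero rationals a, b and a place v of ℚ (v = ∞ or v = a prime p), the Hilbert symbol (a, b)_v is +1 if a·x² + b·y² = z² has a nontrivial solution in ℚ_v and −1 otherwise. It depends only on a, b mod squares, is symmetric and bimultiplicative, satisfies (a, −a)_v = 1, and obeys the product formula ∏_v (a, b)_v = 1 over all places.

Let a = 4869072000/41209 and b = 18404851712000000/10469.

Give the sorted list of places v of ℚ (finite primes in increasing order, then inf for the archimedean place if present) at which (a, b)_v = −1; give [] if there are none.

(a, b) ≡ (130, 667) mod (ℚ^×)²; places V = {2, 3, 5, 7, 13, 17, 19, 23, 29, ∞}.
(a,b)_∞: sgn(130)=+, sgn(667)=+, so +1.
(a,b)_7: α=-2, u≡2; β=0, v≡4 (mod 7); (2|7)=+1, (4|7)=+1; sign (−1)^0·+1^0·+1^-2 = +1.
(a,b)_13: α=1, u≡1; β=2, v≡4 (mod 13); (1|13)=+1, (4|13)=+1; sign (−1)^0·+1^2·+1^1 = +1.
(a,b)_3: α=4, u≡1; β=0, v≡1 (mod 3); (1|3)=+1, (1|3)=+1; sign (−1)^0·+1^0·+1^4 = +1.
(a,b)_5: α=3, u≡4; β=6, v≡2 (mod 5); (4|5)=+1, (2|5)=-1; sign (−1)^0·+1^6·-1^3 = -1.
(a,b)_29: α=-2, u≡21; β=-1, v≡24 (mod 29); (21|29)=-1, (24|29)=+1; sign (−1)^0·-1^-1·+1^-2 = -1.
(a,b)_17: α=2, u≡14; β=2, v≡13 (mod 17); (14|17)=-1, (13|17)=+1; sign (−1)^0·-1^2·+1^2 = +1.
(a,b)_19: α=0, u≡6; β=-2, v≡13 (mod 19); (6|19)=+1, (13|19)=-1; sign (−1)^0·+1^-2·-1^0 = +1.
(a,b)_23: α=0, u≡21; β=1, v≡6 (mod 23); (21|23)=-1, (6|23)=+1; sign (−1)^0·-1^1·+1^0 = -1.
(a,b)_2: α=7, β=20; u≡1, v≡3 (mod 8); ε(u)ε(v)=0·1, αω(v)=7·1, βω(u)=20·0; sum ≡ 1  ⇒  -1.
|Ram(130, 667)| = 4, even; anisotropic at {2, 5, 23, 29}.

[2, 5, 23, 29]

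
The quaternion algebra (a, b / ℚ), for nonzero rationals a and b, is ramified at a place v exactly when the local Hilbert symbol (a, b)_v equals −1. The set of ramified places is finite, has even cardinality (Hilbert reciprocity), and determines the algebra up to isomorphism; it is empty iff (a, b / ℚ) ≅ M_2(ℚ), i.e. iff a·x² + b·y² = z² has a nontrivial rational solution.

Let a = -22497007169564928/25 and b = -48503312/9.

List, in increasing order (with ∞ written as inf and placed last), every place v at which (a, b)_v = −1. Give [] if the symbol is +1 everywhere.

[2, 7, 11, 17, 29, inf]

(a, b) ≡ (-697697, -3031457) mod (ℚ^×)²; places V = {2, 3, 5, 7, 11, 13, 17, 29, 41, 43, ∞}.
(a,b)_7: α=1, u≡1; β=0, v≡5 (mod 7); (1|7)=+1, (5|7)=-1; sign (−1)^0·+1^0·-1^1 = -1.
(a,b)_11: α=1, u≡2; β=1, v≡10 (mod 11); (2|11)=-1, (10|11)=-1; sign (−1)^1·-1^1·-1^1 = -1.
(a,b)_41: α=1, u≡18; β=0, v≡20 (mod 41); (18|41)=+1, (20|41)=+1; sign (−1)^0·+1^0·+1^1 = +1.
(a,b)_5: α=-2, u≡2; β=0, v≡2 (mod 5); (2|5)=-1, (2|5)=-1; sign (−1)^0·-1^0·-1^-2 = +1.
(a,b)_2: α=8, β=4; u≡7, v≡7 (mod 8); ε(u)ε(v)=1·1, αω(v)=8·0, βω(u)=4·0; sum ≡ 1  ⇒  -1.
(a,b)_3: α=4, u≡1; β=-2, v≡1 (mod 3); (1|3)=+1, (1|3)=+1; sign (−1)^0·+1^-2·+1^4 = +1.
(a,b)_13: α=1, u≡5; β=1, v≡6 (mod 13); (5|13)=-1, (6|13)=-1; sign (−1)^0·-1^1·-1^1 = +1.
(a,b)_29: α=2, u≡10; β=1, v≡2 (mod 29); (10|29)=-1, (2|29)=-1; sign (−1)^0·-1^1·-1^2 = -1.
(a,b)_17: α=1, u≡3; β=1, v≡16 (mod 17); (3|17)=-1, (16|17)=+1; sign (−1)^0·-1^1·+1^1 = -1.
(a,b)_∞: sgn(-697697)=−, sgn(-3031457)=−, so -1.
(a,b)_43: α=2, u≡21; β=1, v≡23 (mod 43); (21|43)=+1, (23|43)=+1; sign (−1)^0·+1^1·+1^2 = +1.
|Ram(-697697, -3031457)| = 6, even; anisotropic at {2, 7, 11, 17, 29, ∞}.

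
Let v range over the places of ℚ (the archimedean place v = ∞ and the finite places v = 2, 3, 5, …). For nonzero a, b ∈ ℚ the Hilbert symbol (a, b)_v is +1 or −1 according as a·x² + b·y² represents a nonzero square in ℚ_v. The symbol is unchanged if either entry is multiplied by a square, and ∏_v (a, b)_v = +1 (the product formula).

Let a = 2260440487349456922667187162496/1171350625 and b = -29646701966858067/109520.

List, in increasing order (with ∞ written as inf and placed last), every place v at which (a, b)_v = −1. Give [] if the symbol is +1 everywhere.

Mod squares: a ≡ 86, b ≡ -20615. Check v ∈ {∞, 2, 3, 5, 7, 13, 19, 31, 37, 41, 43, 47}.
v=47: a=47^2·(≡5), b=47^0·(≡34) mod 47; (5|47)=-1, (34|47)=+1; (−1)^{2·0·23}·(-1)^0·(+1)^2 = +1.
v=3: a=3^6·(≡2), b=3^4·(≡1) mod 3; (2|3)=-1, (1|3)=+1; (−1)^{6·4·1}·(-1)^4·(+1)^6 = +1.
v=5: a=5^-4·(≡1), b=5^-1·(≡2) mod 5; (1|5)=+1, (2|5)=-1; (−1)^{-4·-1·2}·(+1)^-1·(-1)^-4 = +1.
v=13: a=13^6·(≡11), b=13^4·(≡4) mod 13; (11|13)=-1, (4|13)=+1; (−1)^{6·4·6}·(-1)^4·(+1)^6 = +1.
v=43: a=43^3·(≡32), b=43^2·(≡40) mod 43; (32|43)=-1, (40|43)=+1; (−1)^{3·2·21}·(-1)^2·(+1)^3 = +1.
v=19: a=19^2·(≡8), b=19^1·(≡6) mod 19; (8|19)=-1, (6|19)=+1; (−1)^{2·1·9}·(-1)^1·(+1)^2 = -1.
v=2: v_2(a)=7, v_2(b)=-4; units ≡ 3, 1 (mod 8); ε·ε+αω+βω = 1·0+7·0+-4·1 ≡ 0  ⇒  (a,b)_2 = +1.
v=7: a=7^2·(≡2), b=7^1·(≡2) mod 7; (2|7)=+1, (2|7)=+1; (−1)^{2·1·3}·(+1)^1·(+1)^2 = +1.
v=31: a=31^2·(≡13), b=31^1·(≡6) mod 31; (13|31)=-1, (6|31)=-1; (−1)^{2·1·15}·(-1)^1·(-1)^2 = -1.
v=37: a=37^-4·(≡3), b=37^-2·(≡29) mod 37; (3|37)=+1, (29|37)=-1; (−1)^{-4·-2·18}·(+1)^-2·(-1)^-4 = +1.
v=41: a=41^2·(≡20), b=41^2·(≡5) mod 41; (20|41)=+1, (5|41)=+1; (−1)^{2·2·20}·(+1)^2·(+1)^2 = +1.
v=∞: 86 > 0 and -20615 < 0  ⇒  (a,b)_∞ = +1.
Ram(86, -20615) = {19, 31}; no ℚ_19-point on the conic.

[19, 31]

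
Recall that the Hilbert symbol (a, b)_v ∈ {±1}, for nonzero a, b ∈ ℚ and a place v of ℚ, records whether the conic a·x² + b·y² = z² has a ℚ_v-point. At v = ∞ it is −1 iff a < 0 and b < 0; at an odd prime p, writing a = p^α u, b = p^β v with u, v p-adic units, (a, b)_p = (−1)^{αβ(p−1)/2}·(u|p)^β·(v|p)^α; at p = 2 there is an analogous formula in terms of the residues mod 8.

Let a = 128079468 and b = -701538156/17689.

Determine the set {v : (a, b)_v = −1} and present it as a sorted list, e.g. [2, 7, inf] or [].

(a, b) ≡ (3, -11) mod (ℚ^×)²; places V = {2, 3, 7, 11, 19, ∞}.
(a,b)_19: α=0, u≡12; β=-2, v≡2 (mod 19); (12|19)=-1, (2|19)=-1; sign (−1)^0·-1^-2·-1^0 = +1.
(a,b)_11: α=4, u≡3; β=7, v≡8 (mod 11); (3|11)=+1, (8|11)=-1; sign (−1)^0·+1^7·-1^4 = +1.
(a,b)_2: α=2, β=2; u≡3, v≡5 (mod 8); ε(u)ε(v)=1·0, αω(v)=2·1, βω(u)=2·1; sum ≡ 0  ⇒  +1.
(a,b)_7: α=0, u≡6; β=-2, v≡6 (mod 7); (6|7)=-1, (6|7)=-1; sign (−1)^0·-1^-2·-1^0 = +1.
(a,b)_3: α=7, u≡1; β=2, v≡1 (mod 3); (1|3)=+1, (1|3)=+1; sign (−1)^0·+1^2·+1^7 = +1.
(a,b)_∞: sgn(3)=+, sgn(-11)=−, so +1.
Ram(a, b) = ∅: the form 3·x² + -11·y² − z² is isotropic over every ℚ_v, so by Hasse–Minkowski it is isotropic over ℚ.

[]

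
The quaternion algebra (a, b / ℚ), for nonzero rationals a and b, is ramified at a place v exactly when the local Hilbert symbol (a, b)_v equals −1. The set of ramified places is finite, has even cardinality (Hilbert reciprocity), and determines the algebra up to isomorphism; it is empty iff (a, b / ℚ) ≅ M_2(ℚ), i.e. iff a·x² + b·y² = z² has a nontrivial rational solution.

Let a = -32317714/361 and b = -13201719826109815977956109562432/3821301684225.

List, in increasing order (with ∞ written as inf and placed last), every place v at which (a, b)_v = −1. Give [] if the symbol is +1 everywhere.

[2, 7, 11, 13, 23, inf]

Mod squares: a ≡ -111826, b ≡ -2737. Check v ∈ {∞, 2, 3, 5, 7, 11, 13, 17, 19, 23}.
v=7: a=7^0·(≡3), b=7^1·(≡2) mod 7; (3|7)=-1, (2|7)=+1; (−1)^{0·1·3}·(-1)^1·(+1)^0 = -1.
v=11: a=11^1·(≡3), b=11^4·(≡10) mod 11; (3|11)=+1, (10|11)=-1; (−1)^{1·4·5}·(+1)^4·(-1)^1 = -1.
v=17: a=17^3·(≡13), b=17^11·(≡4) mod 17; (13|17)=+1, (4|17)=+1; (−1)^{3·11·8}·(+1)^11·(+1)^3 = +1.
v=19: a=19^-2·(≡13), b=19^-8·(≡3) mod 19; (13|19)=-1, (3|19)=-1; (−1)^{-2·-8·9}·(-1)^-8·(-1)^-2 = +1.
v=23: a=23^1·(≡20), b=23^3·(≡7) mod 23; (20|23)=-1, (7|23)=-1; (−1)^{1·3·11}·(-1)^3·(-1)^1 = -1.
v=5: a=5^0·(≡1), b=5^-2·(≡2) mod 5; (1|5)=+1, (2|5)=-1; (−1)^{0·-2·2}·(+1)^-2·(-1)^0 = +1.
v=3: a=3^0·(≡2), b=3^-2·(≡2) mod 3; (2|3)=-1, (2|3)=-1; (−1)^{0·-2·1}·(-1)^-2·(-1)^0 = +1.
v=13: a=13^1·(≡9), b=13^6·(≡2) mod 13; (9|13)=+1, (2|13)=-1; (−1)^{1·6·6}·(+1)^6·(-1)^1 = -1.
v=∞: -111826 < 0 and -2737 < 0  ⇒  (a,b)_∞ = -1.
v=2: v_2(a)=1, v_2(b)=6; units ≡ 7, 7 (mod 8); ε·ε+αω+βω = 1·1+1·0+6·0 ≡ 1  ⇒  (a,b)_2 = -1.
(-111826, -2737 / ℚ) ramifies at {2, 7, 11, 13, 23, ∞}: a division algebra.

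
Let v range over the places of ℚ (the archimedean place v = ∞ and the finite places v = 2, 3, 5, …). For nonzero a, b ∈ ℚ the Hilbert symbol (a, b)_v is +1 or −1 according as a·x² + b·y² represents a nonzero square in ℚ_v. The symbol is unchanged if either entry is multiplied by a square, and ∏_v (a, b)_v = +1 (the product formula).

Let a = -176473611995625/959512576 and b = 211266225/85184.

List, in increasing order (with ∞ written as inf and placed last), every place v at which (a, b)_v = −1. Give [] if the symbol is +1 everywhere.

[2, 17]

Mod squares: a ≡ -17, b ≡ 11. Check v ∈ {∞, 2, 3, 5, 7, 11, 17, 19}.
v=5: a=5^4·(≡2), b=5^2·(≡1) mod 5; (2|5)=-1, (1|5)=+1; (−1)^{4·2·2}·(-1)^2·(+1)^4 = +1.
v=∞: -17 < 0 and 11 > 0  ⇒  (a,b)_∞ = +1.
v=19: a=19^4·(≡13), b=19^2·(≡9) mod 19; (13|19)=-1, (9|19)=+1; (−1)^{4·2·9}·(-1)^2·(+1)^4 = +1.
v=3: a=3^2·(≡1), b=3^4·(≡2) mod 3; (1|3)=+1, (2|3)=-1; (−1)^{2·4·1}·(+1)^4·(-1)^2 = +1.
v=7: a=7^2·(≡1), b=7^0·(≡2) mod 7; (1|7)=+1, (2|7)=+1; (−1)^{2·0·3}·(+1)^0·(+1)^2 = +1.
v=2: v_2(a)=-16, v_2(b)=-6; units ≡ 7, 3 (mod 8); ε·ε+αω+βω = 1·1+-16·1+-6·0 ≡ 1  ⇒  (a,b)_2 = -1.
v=17: a=17^3·(≡1), b=17^2·(≡3) mod 17; (1|17)=+1, (3|17)=-1; (−1)^{3·2·8}·(+1)^2·(-1)^3 = -1.
v=11: a=11^-4·(≡5), b=11^-3·(≡3) mod 11; (5|11)=+1, (3|11)=+1; (−1)^{-4·-3·5}·(+1)^-3·(+1)^-4 = +1.
(-17, 11 / ℚ) ramifies at {2, 17}: a division algebra.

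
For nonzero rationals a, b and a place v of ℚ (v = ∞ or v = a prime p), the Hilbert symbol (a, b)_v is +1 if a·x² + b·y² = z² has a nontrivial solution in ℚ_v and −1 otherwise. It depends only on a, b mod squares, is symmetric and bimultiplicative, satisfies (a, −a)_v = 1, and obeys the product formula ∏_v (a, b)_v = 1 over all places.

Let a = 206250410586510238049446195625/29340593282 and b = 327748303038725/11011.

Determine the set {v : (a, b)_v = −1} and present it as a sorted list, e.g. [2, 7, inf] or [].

Mod squares: a ≡ 1426, b ≡ 2639. Check v ∈ {∞, 2, 5, 7, 11, 13, 23, 29, 31, 37, 41}.
v=31: a=31^3·(≡27), b=31^2·(≡25) mod 31; (27|31)=-1, (25|31)=+1; (−1)^{3·2·15}·(-1)^2·(+1)^3 = +1.
v=∞: 1426 > 0 and 2639 > 0  ⇒  (a,b)_∞ = +1.
v=11: a=11^-6·(≡7), b=11^-2·(≡10) mod 11; (7|11)=-1, (10|11)=-1; (−1)^{-6·-2·5}·(-1)^-2·(-1)^-6 = +1.
v=13: a=13^-2·(≡10), b=13^-1·(≡5) mod 13; (10|13)=+1, (5|13)=-1; (−1)^{-2·-1·6}·(+1)^-1·(-1)^-2 = +1.
v=29: a=29^2·(≡22), b=29^1·(≡16) mod 29; (22|29)=+1, (16|29)=+1; (−1)^{2·1·14}·(+1)^1·(+1)^2 = +1.
v=37: a=37^2·(≡17), b=37^0·(≡25) mod 37; (17|37)=-1, (25|37)=+1; (−1)^{2·0·18}·(-1)^0·(+1)^2 = +1.
v=23: a=23^7·(≡4), b=23^4·(≡20) mod 23; (4|23)=+1, (20|23)=-1; (−1)^{7·4·11}·(+1)^4·(-1)^7 = -1.
v=5: a=5^4·(≡4), b=5^2·(≡4) mod 5; (4|5)=+1, (4|5)=+1; (−1)^{4·2·2}·(+1)^2·(+1)^4 = +1.
v=2: v_2(a)=-1, v_2(b)=0; units ≡ 1, 7 (mod 8); ε·ε+αω+βω = 0·1+-1·0+0·0 ≡ 0  ⇒  (a,b)_2 = +1.
v=41: a=41^4·(≡8), b=41^2·(≡3) mod 41; (8|41)=+1, (3|41)=-1; (−1)^{4·2·20}·(+1)^2·(-1)^4 = +1.
v=7: a=7^-2·(≡6), b=7^-1·(≡6) mod 7; (6|7)=-1, (6|7)=-1; (−1)^{-2·-1·3}·(-1)^-1·(-1)^-2 = -1.
Ram(1426, 2639) = {7, 23}; no ℚ_7-point on the conic.

[7, 23]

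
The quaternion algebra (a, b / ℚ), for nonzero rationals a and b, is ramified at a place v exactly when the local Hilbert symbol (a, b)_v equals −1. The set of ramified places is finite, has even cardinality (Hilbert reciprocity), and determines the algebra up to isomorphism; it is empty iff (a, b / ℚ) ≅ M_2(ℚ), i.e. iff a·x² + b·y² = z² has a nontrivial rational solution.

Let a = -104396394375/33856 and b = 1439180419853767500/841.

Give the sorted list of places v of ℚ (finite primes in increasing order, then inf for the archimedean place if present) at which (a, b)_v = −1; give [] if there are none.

[13, 17]

Mod squares: a ≡ -2062151, b ≡ 483. Check v ∈ {∞, 2, 3, 5, 7, 13, 17, 23, 29, 31, 43}.
v=31: a=31^1·(≡18), b=31^2·(≡28) mod 31; (18|31)=+1, (28|31)=+1; (−1)^{1·2·15}·(+1)^2·(+1)^1 = +1.
v=13: a=13^1·(≡9), b=13^2·(≡11) mod 13; (9|13)=+1, (11|13)=-1; (−1)^{1·2·6}·(+1)^2·(-1)^1 = -1.
v=43: a=43^1·(≡6), b=43^2·(≡21) mod 43; (6|43)=+1, (21|43)=+1; (−1)^{1·2·21}·(+1)^2·(+1)^1 = +1.
v=3: a=3^4·(≡1), b=3^5·(≡2) mod 3; (1|3)=+1, (2|3)=-1; (−1)^{4·5·1}·(+1)^5·(-1)^4 = +1.
v=7: a=7^1·(≡4), b=7^3·(≡6) mod 7; (4|7)=+1, (6|7)=-1; (−1)^{1·3·3}·(+1)^3·(-1)^1 = +1.
v=∞: -2062151 < 0 and 483 > 0  ⇒  (a,b)_∞ = +1.
v=5: a=5^4·(≡4), b=5^4·(≡3) mod 5; (4|5)=+1, (3|5)=-1; (−1)^{4·4·2}·(+1)^4·(-1)^4 = +1.
v=2: v_2(a)=-6, v_2(b)=2; units ≡ 1, 3 (mod 8); ε·ε+αω+βω = 0·1+-6·1+2·0 ≡ 0  ⇒  (a,b)_2 = +1.
v=17: a=17^1·(≡16), b=17^0·(≡14) mod 17; (16|17)=+1, (14|17)=-1; (−1)^{1·0·8}·(+1)^0·(-1)^1 = -1.
v=23: a=23^-2·(≡16), b=23^1·(≡20) mod 23; (16|23)=+1, (20|23)=-1; (−1)^{-2·1·11}·(+1)^1·(-1)^-2 = +1.
v=29: a=29^0·(≡2), b=29^-2·(≡18) mod 29; (2|29)=-1, (18|29)=-1; (−1)^{0·-2·14}·(-1)^-2·(-1)^0 = +1.
|Ram(-2062151, 483)| = 2, even; anisotropic at {13, 17}.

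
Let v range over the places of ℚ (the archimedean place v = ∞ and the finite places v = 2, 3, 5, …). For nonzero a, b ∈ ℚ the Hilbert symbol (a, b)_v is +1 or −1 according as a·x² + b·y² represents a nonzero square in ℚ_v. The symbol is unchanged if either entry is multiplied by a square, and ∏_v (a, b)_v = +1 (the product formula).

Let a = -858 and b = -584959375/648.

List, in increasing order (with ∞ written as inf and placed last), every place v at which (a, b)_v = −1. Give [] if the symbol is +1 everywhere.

Mod squares: a ≡ -858, b ≡ -15470. Check v ∈ {∞, 2, 3, 5, 7, 11, 13, 17}.
v=5: a=5^0·(≡2), b=5^5·(≡1) mod 5; (2|5)=-1, (1|5)=+1; (−1)^{0·5·2}·(-1)^5·(+1)^0 = -1.
v=7: a=7^0·(≡3), b=7^1·(≡1) mod 7; (3|7)=-1, (1|7)=+1; (−1)^{0·1·3}·(-1)^1·(+1)^0 = -1.
v=17: a=17^0·(≡9), b=17^1·(≡1) mod 17; (9|17)=+1, (1|17)=+1; (−1)^{0·1·8}·(+1)^1·(+1)^0 = +1.
v=2: v_2(a)=1, v_2(b)=-3; units ≡ 3, 1 (mod 8); ε·ε+αω+βω = 1·0+1·0+-3·1 ≡ 1  ⇒  (a,b)_2 = -1.
v=11: a=11^1·(≡10), b=11^2·(≡7) mod 11; (10|11)=-1, (7|11)=-1; (−1)^{1·2·5}·(-1)^2·(-1)^1 = -1.
v=∞: -858 < 0 and -15470 < 0  ⇒  (a,b)_∞ = -1.
v=13: a=13^1·(≡12), b=13^1·(≡7) mod 13; (12|13)=+1, (7|13)=-1; (−1)^{1·1·6}·(+1)^1·(-1)^1 = -1.
v=3: a=3^1·(≡2), b=3^-4·(≡1) mod 3; (2|3)=-1, (1|3)=+1; (−1)^{1·-4·1}·(-1)^-4·(+1)^1 = +1.
Ram(-858, -15470) = {2, 5, 7, 11, 13, ∞}; no ℚ_2-point on the conic.

[2, 5, 7, 11, 13, inf]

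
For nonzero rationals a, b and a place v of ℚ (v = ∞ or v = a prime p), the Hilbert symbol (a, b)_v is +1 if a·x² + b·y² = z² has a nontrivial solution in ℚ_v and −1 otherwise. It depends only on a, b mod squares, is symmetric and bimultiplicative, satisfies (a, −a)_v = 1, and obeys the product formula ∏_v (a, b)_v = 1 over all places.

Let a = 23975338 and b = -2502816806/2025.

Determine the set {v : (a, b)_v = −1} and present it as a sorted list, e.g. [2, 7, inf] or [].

[17, 31]

Mod squares: a ≡ 45322, b ≡ -1042406. Check v ∈ {∞, 2, 3, 5, 7, 17, 23, 31, 43}.
v=7: a=7^0·(≡2), b=7^4·(≡3) mod 7; (2|7)=+1, (3|7)=-1; (−1)^{0·4·3}·(+1)^4·(-1)^0 = +1.
v=∞: 45322 > 0 and -1042406 < 0  ⇒  (a,b)_∞ = +1.
v=17: a=17^1·(≡11), b=17^1·(≡2) mod 17; (11|17)=-1, (2|17)=+1; (−1)^{1·1·8}·(-1)^1·(+1)^1 = -1.
v=3: a=3^0·(≡1), b=3^-4·(≡1) mod 3; (1|3)=+1, (1|3)=+1; (−1)^{0·-4·1}·(+1)^-4·(+1)^0 = +1.
v=31: a=31^1·(≡10), b=31^1·(≡25) mod 31; (10|31)=+1, (25|31)=+1; (−1)^{1·1·15}·(+1)^1·(+1)^1 = -1.
v=43: a=43^1·(≡28), b=43^1·(≡4) mod 43; (28|43)=-1, (4|43)=+1; (−1)^{1·1·21}·(-1)^1·(+1)^1 = +1.
v=2: v_2(a)=1, v_2(b)=1; units ≡ 5, 5 (mod 8); ε·ε+αω+βω = 0·0+1·1+1·1 ≡ 0  ⇒  (a,b)_2 = +1.
v=23: a=23^2·(≡12), b=23^1·(≡7) mod 23; (12|23)=+1, (7|23)=-1; (−1)^{2·1·11}·(+1)^1·(-1)^2 = +1.
v=5: a=5^0·(≡3), b=5^-2·(≡4) mod 5; (3|5)=-1, (4|5)=+1; (−1)^{0·-2·2}·(-1)^-2·(+1)^0 = +1.
(45322, -1042406 / ℚ) ramifies at {17, 31}: a division algebra.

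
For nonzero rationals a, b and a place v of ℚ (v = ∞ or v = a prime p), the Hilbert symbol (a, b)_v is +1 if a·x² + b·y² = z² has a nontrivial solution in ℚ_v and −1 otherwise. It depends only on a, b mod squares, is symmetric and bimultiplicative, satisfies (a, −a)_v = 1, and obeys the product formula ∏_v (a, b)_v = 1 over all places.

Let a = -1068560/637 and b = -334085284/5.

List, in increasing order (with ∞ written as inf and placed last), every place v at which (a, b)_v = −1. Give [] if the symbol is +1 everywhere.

[2, 13, 37, inf]

Mod squares: a ≡ -2405, b ≡ -5. Check v ∈ {∞, 2, 5, 7, 13, 19, 37}.
v=2: v_2(a)=4, v_2(b)=2; units ≡ 3, 3 (mod 8); ε·ε+αω+βω = 1·1+4·1+2·1 ≡ 1  ⇒  (a,b)_2 = -1.
v=∞: -2405 < 0 and -5 < 0  ⇒  (a,b)_∞ = -1.
v=37: a=37^1·(≡16), b=37^2·(≡18) mod 37; (16|37)=+1, (18|37)=-1; (−1)^{1·2·18}·(+1)^2·(-1)^1 = -1.
v=19: a=19^2·(≡8), b=19^2·(≡13) mod 19; (8|19)=-1, (13|19)=-1; (−1)^{2·2·9}·(-1)^2·(-1)^2 = +1.
v=7: a=7^-2·(≡3), b=7^0·(≡4) mod 7; (3|7)=-1, (4|7)=+1; (−1)^{-2·0·3}·(-1)^0·(+1)^-2 = +1.
v=13: a=13^-1·(≡4), b=13^2·(≡7) mod 13; (4|13)=+1, (7|13)=-1; (−1)^{-1·2·6}·(+1)^2·(-1)^-1 = -1.
v=5: a=5^1·(≡4), b=5^-1·(≡1) mod 5; (4|5)=+1, (1|5)=+1; (−1)^{1·-1·2}·(+1)^-1·(+1)^1 = +1.
|Ram(-2405, -5)| = 4, even; anisotropic at {2, 13, 37, ∞}.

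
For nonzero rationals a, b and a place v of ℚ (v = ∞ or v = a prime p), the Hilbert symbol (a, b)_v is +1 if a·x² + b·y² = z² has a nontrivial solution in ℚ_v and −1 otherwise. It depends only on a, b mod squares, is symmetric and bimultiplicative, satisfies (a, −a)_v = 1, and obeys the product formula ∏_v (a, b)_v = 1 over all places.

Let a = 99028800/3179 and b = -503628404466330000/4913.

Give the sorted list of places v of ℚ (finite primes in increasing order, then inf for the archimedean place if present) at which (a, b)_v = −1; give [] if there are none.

Mod squares: a ≡ 143, b ≡ -8794049. Check v ∈ {∞, 2, 3, 5, 11, 13, 17, 23, 31, 37, 41}.
v=2: v_2(a)=6, v_2(b)=4; units ≡ 7, 7 (mod 8); ε·ε+αω+βω = 1·1+6·0+4·0 ≡ 1  ⇒  (a,b)_2 = -1.
v=37: a=37^0·(≡24), b=37^1·(≡25) mod 37; (24|37)=-1, (25|37)=+1; (−1)^{0·1·18}·(-1)^1·(+1)^0 = -1.
v=31: a=31^0·(≡19), b=31^1·(≡18) mod 31; (19|31)=+1, (18|31)=+1; (−1)^{0·1·15}·(+1)^1·(+1)^0 = +1.
v=23: a=23^2·(≡19), b=23^2·(≡6) mod 23; (19|23)=-1, (6|23)=+1; (−1)^{2·2·11}·(-1)^2·(+1)^2 = +1.
v=∞: 143 > 0 and -8794049 < 0  ⇒  (a,b)_∞ = +1.
v=17: a=17^-2·(≡7), b=17^-3·(≡15) mod 17; (7|17)=-1, (15|17)=+1; (−1)^{-2·-3·8}·(-1)^-3·(+1)^-2 = -1.
v=5: a=5^2·(≡3), b=5^4·(≡4) mod 5; (3|5)=-1, (4|5)=+1; (−1)^{2·4·2}·(-1)^4·(+1)^2 = +1.
v=41: a=41^0·(≡16), b=41^1·(≡2) mod 41; (16|41)=+1, (2|41)=+1; (−1)^{0·1·20}·(+1)^1·(+1)^0 = +1.
v=11: a=11^-1·(≡8), b=11^3·(≡7) mod 11; (8|11)=-1, (7|11)=-1; (−1)^{-1·3·5}·(-1)^3·(-1)^-1 = -1.
v=3: a=3^2·(≡2), b=3^2·(≡1) mod 3; (2|3)=-1, (1|3)=+1; (−1)^{2·2·1}·(-1)^2·(+1)^2 = +1.
v=13: a=13^1·(≡6), b=13^2·(≡10) mod 13; (6|13)=-1, (10|13)=+1; (−1)^{1·2·6}·(-1)^2·(+1)^1 = +1.
|Ram(143, -8794049)| = 4, even; anisotropic at {2, 11, 17, 37}.

[2, 11, 17, 37]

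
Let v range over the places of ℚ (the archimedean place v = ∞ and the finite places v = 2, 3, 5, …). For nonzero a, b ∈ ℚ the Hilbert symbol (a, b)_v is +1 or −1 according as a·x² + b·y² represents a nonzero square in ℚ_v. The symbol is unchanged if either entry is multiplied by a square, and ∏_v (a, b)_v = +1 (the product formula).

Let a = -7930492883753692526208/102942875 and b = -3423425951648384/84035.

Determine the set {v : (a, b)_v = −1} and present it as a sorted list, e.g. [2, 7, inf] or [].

[5, 11, 47, inf]

Mod squares: a ≡ -25803470, b ≡ -36190. Check v ∈ {∞, 2, 3, 5, 7, 11, 19, 23, 29, 31, 47}.
v=29: a=29^2·(≡23), b=29^2·(≡18) mod 29; (23|29)=+1, (18|29)=-1; (−1)^{2·2·14}·(+1)^2·(-1)^2 = +1.
v=2: v_2(a)=7, v_2(b)=7; units ≡ 1, 1 (mod 8); ε·ε+αω+βω = 0·0+7·0+7·0 ≡ 0  ⇒  (a,b)_2 = +1.
v=11: a=11^3·(≡8), b=11^3·(≡7) mod 11; (8|11)=-1, (7|11)=-1; (−1)^{3·3·5}·(-1)^3·(-1)^3 = -1.
v=23: a=23^3·(≡9), b=23^2·(≡4) mod 23; (9|23)=+1, (4|23)=+1; (−1)^{3·2·11}·(+1)^2·(+1)^3 = +1.
v=7: a=7^-7·(≡4), b=7^-5·(≡5) mod 7; (4|7)=+1, (5|7)=-1; (−1)^{-7·-5·3}·(+1)^-5·(-1)^-7 = +1.
v=47: a=47^1·(≡26), b=47^1·(≡31) mod 47; (26|47)=-1, (31|47)=-1; (−1)^{1·1·23}·(-1)^1·(-1)^1 = -1.
v=∞: -25803470 < 0 and -36190 < 0  ⇒  (a,b)_∞ = -1.
v=3: a=3^2·(≡1), b=3^0·(≡2) mod 3; (1|3)=+1, (2|3)=-1; (−1)^{2·0·1}·(+1)^0·(-1)^2 = +1.
v=19: a=19^2·(≡18), b=19^0·(≡17) mod 19; (18|19)=-1, (17|19)=+1; (−1)^{2·0·9}·(-1)^0·(+1)^2 = +1.
v=31: a=31^3·(≡15), b=31^2·(≡5) mod 31; (15|31)=-1, (5|31)=+1; (−1)^{3·2·15}·(-1)^2·(+1)^3 = +1.
v=5: a=5^-3·(≡4), b=5^-1·(≡3) mod 5; (4|5)=+1, (3|5)=-1; (−1)^{-3·-1·2}·(+1)^-1·(-1)^-3 = -1.
|Ram(-25803470, -36190)| = 4, even; anisotropic at {5, 11, 47, ∞}.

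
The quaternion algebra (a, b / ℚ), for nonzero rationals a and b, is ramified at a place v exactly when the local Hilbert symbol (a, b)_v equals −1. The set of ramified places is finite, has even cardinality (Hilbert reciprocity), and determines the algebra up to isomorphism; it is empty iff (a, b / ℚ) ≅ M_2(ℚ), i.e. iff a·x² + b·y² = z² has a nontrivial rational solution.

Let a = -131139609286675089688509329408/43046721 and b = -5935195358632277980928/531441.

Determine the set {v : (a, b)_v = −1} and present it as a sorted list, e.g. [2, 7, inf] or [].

Mod squares: a ≡ -182735483, b ≡ -23. Check v ∈ {∞, 2, 3, 7, 11, 13, 19, 23, 31, 41, 47}.
v=7: a=7^5·(≡5), b=7^10·(≡6) mod 7; (5|7)=-1, (6|7)=-1; (−1)^{5·10·3}·(-1)^10·(-1)^5 = -1.
v=23: a=23^1·(≡22), b=23^1·(≡15) mod 23; (22|23)=-1, (15|23)=-1; (−1)^{1·1·11}·(-1)^1·(-1)^1 = -1.
v=13: a=13^2·(≡6), b=13^0·(≡3) mod 13; (6|13)=-1, (3|13)=+1; (−1)^{2·0·6}·(-1)^0·(+1)^2 = +1.
v=2: v_2(a)=12, v_2(b)=8; units ≡ 5, 1 (mod 8); ε·ε+αω+βω = 0·0+12·0+8·1 ≡ 0  ⇒  (a,b)_2 = +1.
v=41: a=41^3·(≡29), b=41^2·(≡4) mod 41; (29|41)=-1, (4|41)=+1; (−1)^{3·2·20}·(-1)^2·(+1)^3 = +1.
v=11: a=11^2·(≡1), b=11^0·(≡2) mod 11; (1|11)=+1, (2|11)=-1; (−1)^{2·0·5}·(+1)^0·(-1)^2 = +1.
v=31: a=31^3·(≡28), b=31^2·(≡9) mod 31; (28|31)=+1, (9|31)=+1; (−1)^{3·2·15}·(+1)^2·(+1)^3 = +1.
v=3: a=3^-16·(≡1), b=3^-12·(≡1) mod 3; (1|3)=+1, (1|3)=+1; (−1)^{-16·-12·1}·(+1)^-12·(+1)^-16 = +1.
v=47: a=47^3·(≡29), b=47^2·(≡18) mod 47; (29|47)=-1, (18|47)=+1; (−1)^{3·2·23}·(-1)^2·(+1)^3 = +1.
v=∞: -182735483 < 0 and -23 < 0  ⇒  (a,b)_∞ = -1.
v=19: a=19^1·(≡13), b=19^0·(≡3) mod 19; (13|19)=-1, (3|19)=-1; (−1)^{1·0·9}·(-1)^0·(-1)^1 = -1.
Ram(-182735483, -23) = {7, 19, 23, ∞}; no ℚ_7-point on the conic.

[7, 19, 23, inf]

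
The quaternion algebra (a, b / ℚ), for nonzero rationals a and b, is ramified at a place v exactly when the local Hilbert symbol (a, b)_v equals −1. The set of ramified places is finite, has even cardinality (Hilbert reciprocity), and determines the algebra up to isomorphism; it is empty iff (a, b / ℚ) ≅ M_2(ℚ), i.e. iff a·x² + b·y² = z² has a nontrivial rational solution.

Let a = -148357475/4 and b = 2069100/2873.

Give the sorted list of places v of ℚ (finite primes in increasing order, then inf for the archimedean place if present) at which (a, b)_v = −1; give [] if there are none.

[17, 31]

(a, b) ≡ (-5934299, 323) mod (ℚ^×)²; places V = {2, 3, 5, 7, 11, 13, 17, 19, 23, 29, 31, 41, ∞}.
(a,b)_29: α=1, u≡7; β=0, v≡4 (mod 29); (7|29)=+1, (4|29)=+1; sign (−1)^0·+1^0·+1^1 = +1.
(a,b)_41: α=1, u≡36; β=0, v≡39 (mod 41); (36|41)=+1, (39|41)=+1; sign (−1)^0·+1^0·+1^1 = +1.
(a,b)_3: α=0, u≡1; β=2, v≡2 (mod 3); (1|3)=+1, (2|3)=-1; sign (−1)^0·+1^2·-1^0 = +1.
(a,b)_19: α=0, u≡4; β=1, v≡17 (mod 19); (4|19)=+1, (17|19)=+1; sign (−1)^0·+1^1·+1^0 = +1.
(a,b)_7: α=1, u≡6; β=0, v≡4 (mod 7); (6|7)=-1, (4|7)=+1; sign (−1)^0·-1^0·+1^1 = +1.
(a,b)_5: α=2, u≡4; β=2, v≡3 (mod 5); (4|5)=+1, (3|5)=-1; sign (−1)^0·+1^2·-1^2 = +1.
(a,b)_11: α=0, u≡5; β=2, v≡3 (mod 11); (5|11)=+1, (3|11)=+1; sign (−1)^0·+1^2·+1^0 = +1.
(a,b)_13: α=0, u≡5; β=-2, v≡5 (mod 13); (5|13)=-1, (5|13)=-1; sign (−1)^0·-1^-2·-1^0 = +1.
(a,b)_2: α=-2, β=2; u≡5, v≡3 (mod 8); ε(u)ε(v)=0·1, αω(v)=-2·1, βω(u)=2·1; sum ≡ 0  ⇒  +1.
(a,b)_23: α=1, u≡12; β=0, v≡13 (mod 23); (12|23)=+1, (13|23)=+1; sign (−1)^0·+1^0·+1^1 = +1.
(a,b)_17: α=0, u≡3; β=-1, v≡4 (mod 17); (3|17)=-1, (4|17)=+1; sign (−1)^0·-1^-1·+1^0 = -1.
(a,b)_31: α=1, u≡6; β=0, v≡15 (mod 31); (6|31)=-1, (15|31)=-1; sign (−1)^0·-1^0·-1^1 = -1.
(a,b)_∞: sgn(-5934299)=−, sgn(323)=+, so +1.
Ram(-5934299, 323) = {17, 31}; no ℚ_17-point on the conic.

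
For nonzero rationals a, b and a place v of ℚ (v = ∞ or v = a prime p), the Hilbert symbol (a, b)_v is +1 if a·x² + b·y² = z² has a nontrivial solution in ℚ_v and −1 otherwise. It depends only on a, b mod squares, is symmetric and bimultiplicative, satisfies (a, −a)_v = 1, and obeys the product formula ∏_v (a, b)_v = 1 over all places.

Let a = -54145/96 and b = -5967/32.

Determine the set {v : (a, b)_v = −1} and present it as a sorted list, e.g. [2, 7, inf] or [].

[2, 13, 17, inf]

(a, b) ≡ (-6630, -1326) mod (ℚ^×)²; places V = {2, 3, 5, 7, 13, 17, ∞}.
(a,b)_3: α=-1, u≡1; β=3, v≡2 (mod 3); (1|3)=+1, (2|3)=-1; sign (−1)^1·+1^3·-1^-1 = +1.
(a,b)_2: α=-5, β=-5; u≡5, v≡1 (mod 8); ε(u)ε(v)=0·0, αω(v)=-5·0, βω(u)=-5·1; sum ≡ 1  ⇒  -1.
(a,b)_∞: sgn(-6630)=−, sgn(-1326)=−, so -1.
(a,b)_5: α=1, u≡1; β=0, v≡4 (mod 5); (1|5)=+1, (4|5)=+1; sign (−1)^0·+1^0·+1^1 = +1.
(a,b)_17: α=1, u≡1; β=1, v≡14 (mod 17); (1|17)=+1, (14|17)=-1; sign (−1)^0·+1^1·-1^1 = -1.
(a,b)_13: α=1, u≡12; β=1, v≡8 (mod 13); (12|13)=+1, (8|13)=-1; sign (−1)^0·+1^1·-1^1 = -1.
(a,b)_7: α=2, u≡3; β=0, v≡1 (mod 7); (3|7)=-1, (1|7)=+1; sign (−1)^0·-1^0·+1^2 = +1.
|Ram(-6630, -1326)| = 4, even; anisotropic at {2, 13, 17, ∞}.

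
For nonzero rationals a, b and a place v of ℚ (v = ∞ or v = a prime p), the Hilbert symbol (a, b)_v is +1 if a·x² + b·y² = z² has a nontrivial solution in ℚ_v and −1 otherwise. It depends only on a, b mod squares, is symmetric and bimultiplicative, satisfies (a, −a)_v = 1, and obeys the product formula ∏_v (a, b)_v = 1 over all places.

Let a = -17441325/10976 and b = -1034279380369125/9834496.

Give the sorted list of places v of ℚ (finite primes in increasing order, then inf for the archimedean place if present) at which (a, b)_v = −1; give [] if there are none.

[2, 3, 5, 7, 29, inf]

Mod squares: a ≡ -13398, b ≡ -85. Check v ∈ {∞, 2, 3, 5, 7, 11, 17, 29}.
v=17: a=17^0·(≡15), b=17^1·(≡14) mod 17; (15|17)=+1, (14|17)=-1; (−1)^{0·1·8}·(+1)^1·(-1)^0 = +1.
v=3: a=3^7·(≡1), b=3^14·(≡2) mod 3; (1|3)=+1, (2|3)=-1; (−1)^{7·14·1}·(+1)^14·(-1)^7 = -1.
v=2: v_2(a)=-5, v_2(b)=-12; units ≡ 5, 3 (mod 8); ε·ε+αω+βω = 0·1+-5·1+-12·1 ≡ 1  ⇒  (a,b)_2 = -1.
v=29: a=29^1·(≡17), b=29^2·(≡17) mod 29; (17|29)=-1, (17|29)=-1; (−1)^{1·2·14}·(-1)^2·(-1)^1 = -1.
v=5: a=5^2·(≡2), b=5^3·(≡2) mod 5; (2|5)=-1, (2|5)=-1; (−1)^{2·3·2}·(-1)^3·(-1)^2 = -1.
v=7: a=7^-3·(≡2), b=7^-4·(≡5) mod 7; (2|7)=+1, (5|7)=-1; (−1)^{-3·-4·3}·(+1)^-4·(-1)^-3 = -1.
v=11: a=11^1·(≡1), b=11^2·(≡4) mod 11; (1|11)=+1, (4|11)=+1; (−1)^{1·2·5}·(+1)^2·(+1)^1 = +1.
v=∞: -13398 < 0 and -85 < 0  ⇒  (a,b)_∞ = -1.
Ram(-13398, -85) = {2, 3, 5, 7, 29, ∞}; no ℚ_2-point on the conic.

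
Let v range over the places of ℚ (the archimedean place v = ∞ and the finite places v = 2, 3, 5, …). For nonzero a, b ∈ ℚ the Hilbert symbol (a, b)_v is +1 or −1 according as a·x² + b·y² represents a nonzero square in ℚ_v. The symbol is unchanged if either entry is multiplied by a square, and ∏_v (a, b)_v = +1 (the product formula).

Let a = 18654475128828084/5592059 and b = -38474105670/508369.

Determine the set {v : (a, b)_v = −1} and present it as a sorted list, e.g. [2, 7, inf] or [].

(a, b) ≡ (231, -1430) mod (ℚ^×)²; places V = {2, 3, 5, 7, 11, 13, 17, 19, 23, 31, ∞}.
(a,b)_2: α=2, β=1; u≡7, v≡5 (mod 8); ε(u)ε(v)=1·0, αω(v)=2·1, βω(u)=1·0; sum ≡ 0  ⇒  +1.
(a,b)_17: α=2, u≡12; β=0, v≡9 (mod 17); (12|17)=-1, (9|17)=+1; sign (−1)^0·-1^0·+1^2 = +1.
(a,b)_11: α=-1, u≡10; β=1, v≡7 (mod 11); (10|11)=-1, (7|11)=-1; sign (−1)^1·-1^1·-1^-1 = -1.
(a,b)_5: α=0, u≡1; β=1, v≡4 (mod 5); (1|5)=+1, (4|5)=+1; sign (−1)^0·+1^1·+1^0 = +1.
(a,b)_7: α=3, u≡6; β=2, v≡5 (mod 7); (6|7)=-1, (5|7)=-1; sign (−1)^0·-1^2·-1^3 = -1.
(a,b)_∞: sgn(231)=+, sgn(-1430)=−, so +1.
(a,b)_23: α=-2, u≡6; β=-2, v≡14 (mod 23); (6|23)=+1, (14|23)=-1; sign (−1)^0·+1^-2·-1^-2 = +1.
(a,b)_31: α=-2, u≡18; β=-2, v≡17 (mod 31); (18|31)=+1, (17|31)=-1; sign (−1)^0·+1^-2·-1^-2 = +1.
(a,b)_13: α=6, u≡3; β=3, v≡2 (mod 13); (3|13)=+1, (2|13)=-1; sign (−1)^0·+1^3·-1^6 = +1.
(a,b)_19: α=2, u≡18; β=2, v≡8 (mod 19); (18|19)=-1, (8|19)=-1; sign (−1)^0·-1^2·-1^2 = +1.
(a,b)_3: α=3, u≡2; β=2, v≡1 (mod 3); (2|3)=-1, (1|3)=+1; sign (−1)^0·-1^2·+1^3 = +1.
Ram(231, -1430) = {7, 11}; no ℚ_7-point on the conic.

[7, 11]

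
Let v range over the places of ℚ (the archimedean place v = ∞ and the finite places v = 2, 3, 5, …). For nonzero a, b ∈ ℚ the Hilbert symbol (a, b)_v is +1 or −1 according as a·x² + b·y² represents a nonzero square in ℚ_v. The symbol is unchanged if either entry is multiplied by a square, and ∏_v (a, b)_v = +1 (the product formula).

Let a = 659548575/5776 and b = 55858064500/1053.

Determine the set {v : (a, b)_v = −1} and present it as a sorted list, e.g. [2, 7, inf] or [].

(a, b) ≡ (23, 10465) mod (ℚ^×)²; places V = {2, 3, 5, 7, 13, 17, 19, 23, ∞}.
(a,b)_19: α=-2, u≡7; β=0, v≡18 (mod 19); (7|19)=+1, (18|19)=-1; sign (−1)^0·+1^0·-1^-2 = +1.
(a,b)_23: α=1, u≡13; β=1, v≡3 (mod 23); (13|23)=+1, (3|23)=+1; sign (−1)^1·+1^1·+1^1 = -1.
(a,b)_5: α=2, u≡3; β=3, v≡2 (mod 5); (3|5)=-1, (2|5)=-1; sign (−1)^0·-1^3·-1^2 = -1.
(a,b)_∞: sgn(23)=+, sgn(10465)=+, so +1.
(a,b)_17: α=2, u≡6; β=2, v≡14 (mod 17); (6|17)=-1, (14|17)=-1; sign (−1)^0·-1^2·-1^2 = +1.
(a,b)_7: α=2, u≡1; β=5, v≡4 (mod 7); (1|7)=+1, (4|7)=+1; sign (−1)^0·+1^5·+1^2 = +1.
(a,b)_13: α=0, u≡9; β=-1, v≡10 (mod 13); (9|13)=+1, (10|13)=+1; sign (−1)^0·+1^-1·+1^0 = +1.
(a,b)_3: α=4, u≡2; β=-4, v≡1 (mod 3); (2|3)=-1, (1|3)=+1; sign (−1)^0·-1^-4·+1^4 = +1.
(a,b)_2: α=-4, β=2; u≡7, v≡1 (mod 8); ε(u)ε(v)=1·0, αω(v)=-4·0, βω(u)=2·0; sum ≡ 0  ⇒  +1.
|Ram(23, 10465)| = 2, even; anisotropic at {5, 23}.

[5, 23]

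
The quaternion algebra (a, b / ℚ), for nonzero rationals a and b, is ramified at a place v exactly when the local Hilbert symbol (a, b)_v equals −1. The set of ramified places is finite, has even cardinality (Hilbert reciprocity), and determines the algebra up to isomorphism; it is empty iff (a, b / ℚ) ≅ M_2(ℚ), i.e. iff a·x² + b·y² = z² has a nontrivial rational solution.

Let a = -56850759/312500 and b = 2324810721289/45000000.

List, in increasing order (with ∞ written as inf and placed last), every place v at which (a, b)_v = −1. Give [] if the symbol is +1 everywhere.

[7, 37]

Mod squares: a ≡ -37555, b ≡ 5. Check v ∈ {∞, 2, 3, 5, 7, 29, 37}.
v=2: v_2(a)=-2, v_2(b)=-6; units ≡ 5, 5 (mod 8); ε·ε+αω+βω = 0·0+-2·1+-6·1 ≡ 0  ⇒  (a,b)_2 = +1.
v=29: a=29^3·(≡10), b=29^4·(≡20) mod 29; (10|29)=-1, (20|29)=+1; (−1)^{3·4·14}·(-1)^4·(+1)^3 = +1.
v=37: a=37^1·(≡4), b=37^2·(≡24) mod 37; (4|37)=+1, (24|37)=-1; (−1)^{1·2·18}·(+1)^2·(-1)^1 = -1.
v=3: a=3^2·(≡2), b=3^-2·(≡2) mod 3; (2|3)=-1, (2|3)=-1; (−1)^{2·-2·1}·(-1)^-2·(-1)^2 = +1.
v=5: a=5^-7·(≡4), b=5^-7·(≡4) mod 5; (4|5)=+1, (4|5)=+1; (−1)^{-7·-7·2}·(+1)^-7·(+1)^-7 = +1.
v=7: a=7^1·(≡4), b=7^4·(≡6) mod 7; (4|7)=+1, (6|7)=-1; (−1)^{1·4·3}·(+1)^4·(-1)^1 = -1.
v=∞: -37555 < 0 and 5 > 0  ⇒  (a,b)_∞ = +1.
(-37555, 5 / ℚ) ramifies at {7, 37}: a division algebra.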